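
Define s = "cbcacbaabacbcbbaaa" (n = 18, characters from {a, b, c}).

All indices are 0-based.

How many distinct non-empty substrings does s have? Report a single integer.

144

rank | idx | suffix
   0 |  17 | a
   1 |  16 | aa
   2 |  15 | aaa
   3 |   6 | aabacbcbbaaa
   4 |   7 | abacbcbbaaa
   5 |   3 | acbaabacbcbbaaa
   6 |   9 | acbcbbaaa
   7 |  14 | baaa
   8 |   5 | baabacbcbbaaa
   9 |   8 | bacbcbbaaa
  10 |  13 | bbaaa
  11 |   1 | bcacbaabacbcbbaaa
  12 |  11 | bcbbaaa
  13 |   2 | cacbaabacbcbbaaa
  14 |   4 | cbaabacbcbbaaa
  15 |  12 | cbbaaa
  16 |   0 | cbcacbaabacbcbbaaa
  17 |  10 | cbcbbaaa

SA = [17, 16, 15, 6, 7, 3, 9, 14, 5, 8, 13, 1, 11, 2, 4, 12, 0, 10]
[i] adj suffixes → lcp
  [1] 17/16 → 1 ('a')
  [2] 16/15 → 2 ('aa')
  [3] 15/6 → 2 ('aa')
  [4] 6/7 → 1 ('a')
  [5] 7/3 → 1 ('a')
  [6] 3/9 → 3 ('acb')
  [7] 9/14 → 0 ('')
  [8] 14/5 → 3 ('baa')
  [9] 5/8 → 2 ('ba')
  [10] 8/13 → 1 ('b')
  [11] 13/1 → 1 ('b')
  [12] 1/11 → 2 ('bc')
  [13] 11/2 → 0 ('')
  [14] 2/4 → 1 ('c')
  [15] 4/12 → 2 ('cb')
  [16] 12/0 → 2 ('cb')
  [17] 0/10 → 3 ('cbc')

n(n+1)/2 = 18·19/2 = 171
Σ LCP = 0 + 1 + 2 + 2 + 1 + 1 + 3 + 0 + 3 + 2 + 1 + 1 + 2 + 0 + 1 + 2 + 2 + 3 = 27
distinct = 171 − 27 = 144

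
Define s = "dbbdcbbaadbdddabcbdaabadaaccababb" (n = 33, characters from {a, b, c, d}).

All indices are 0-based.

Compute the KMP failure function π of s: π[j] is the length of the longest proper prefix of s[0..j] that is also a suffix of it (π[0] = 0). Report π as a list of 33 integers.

π[0] = 0
j=1 s[j]='b': π[1]=0 (border '')
j=2 s[j]='b': π[2]=0 (border '')
j=3 s[j]='d': π[3]=1 (border 'd')
j=4 s[j]='c': k: 1→0; π[4]=0 (border '')
j=5 s[j]='b': π[5]=0 (border '')
j=6 s[j]='b': π[6]=0 (border '')
j=7 s[j]='a': π[7]=0 (border '')
j=8 s[j]='a': π[8]=0 (border '')
j=9 s[j]='d': π[9]=1 (border 'd')
j=10 s[j]='b': π[10]=2 (border 'db')
j=11 s[j]='d': k: 2→0; π[11]=1 (border 'd')
j=12 s[j]='d': k: 1→0; π[12]=1 (border 'd')
j=13 s[j]='d': k: 1→0; π[13]=1 (border 'd')
j=14 s[j]='a': k: 1→0; π[14]=0 (border '')
j=15 s[j]='b': π[15]=0 (border '')
j=16 s[j]='c': π[16]=0 (border '')
j=17 s[j]='b': π[17]=0 (border '')
j=18 s[j]='d': π[18]=1 (border 'd')
j=19 s[j]='a': k: 1→0; π[19]=0 (border '')
j=20 s[j]='a': π[20]=0 (border '')
j=21 s[j]='b': π[21]=0 (border '')
j=22 s[j]='a': π[22]=0 (border '')
j=23 s[j]='d': π[23]=1 (border 'd')
j=24 s[j]='a': k: 1→0; π[24]=0 (border '')
j=25 s[j]='a': π[25]=0 (border '')
j=26 s[j]='c': π[26]=0 (border '')
j=27 s[j]='c': π[27]=0 (border '')
j=28 s[j]='a': π[28]=0 (border '')
j=29 s[j]='b': π[29]=0 (border '')
j=30 s[j]='a': π[30]=0 (border '')
j=31 s[j]='b': π[31]=0 (border '')
j=32 s[j]='b': π[32]=0 (border '')

[0, 0, 0, 1, 0, 0, 0, 0, 0, 1, 2, 1, 1, 1, 0, 0, 0, 0, 1, 0, 0, 0, 0, 1, 0, 0, 0, 0, 0, 0, 0, 0, 0]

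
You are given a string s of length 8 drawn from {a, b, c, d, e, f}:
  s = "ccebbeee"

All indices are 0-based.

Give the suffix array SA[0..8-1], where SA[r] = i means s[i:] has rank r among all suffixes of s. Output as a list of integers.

sorted suffixes:
  #0 SA[0]=3  'bbeee'
  #1 SA[1]=4  'beee'
  #2 SA[2]=0  'ccebbeee'
  #3 SA[3]=1  'cebbeee'
  #4 SA[4]=7  'e'
  #5 SA[5]=2  'ebbeee'
  #6 SA[6]=6  'ee'
  #7 SA[7]=5  'eee'

[3, 4, 0, 1, 7, 2, 6, 5]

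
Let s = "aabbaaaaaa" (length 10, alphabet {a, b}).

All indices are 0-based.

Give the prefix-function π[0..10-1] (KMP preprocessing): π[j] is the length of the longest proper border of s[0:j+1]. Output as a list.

[0, 1, 0, 0, 1, 2, 2, 2, 2, 2]

π[0] = 0
j=1 s[j]='a': π[1]=1 (border 'a')
j=2 s[j]='b': k: 1→0; π[2]=0 (border '')
j=3 s[j]='b': π[3]=0 (border '')
j=4 s[j]='a': π[4]=1 (border 'a')
j=5 s[j]='a': π[5]=2 (border 'aa')
j=6 s[j]='a': k: 2→1; π[6]=2 (border 'aa')
j=7 s[j]='a': k: 2→1; π[7]=2 (border 'aa')
j=8 s[j]='a': k: 2→1; π[8]=2 (border 'aa')
j=9 s[j]='a': k: 2→1; π[9]=2 (border 'aa')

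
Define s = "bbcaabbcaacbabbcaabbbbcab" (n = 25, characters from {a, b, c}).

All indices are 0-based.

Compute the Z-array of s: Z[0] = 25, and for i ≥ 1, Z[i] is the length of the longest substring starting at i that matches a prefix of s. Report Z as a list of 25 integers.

Z[0]=25
i=1: fresh scan; Z[1]=1 extend→box=[1,2)
i=2: fresh scan; Z[2]=0
i=3: fresh scan; Z[3]=0
i=4: fresh scan; Z[4]=0
i=5: fresh scan; Z[5]=5 extend→box=[5,10)
i=6: min(r-i=4, Z[1]=1)=1; Z[6]=1
i=7: min(r-i=3, Z[2]=0)=0; Z[7]=0
i=8: min(r-i=2, Z[3]=0)=0; Z[8]=0
i=9: min(r-i=1, Z[4]=0)=0; Z[9]=0
i=10: fresh scan; Z[10]=0
i=11: fresh scan; Z[11]=1 extend→box=[11,12)
i=12: fresh scan; Z[12]=0
i=13: fresh scan; Z[13]=7 extend→box=[13,20)
i=14: min(r-i=6, Z[1]=1)=1; Z[14]=1
i=15: min(r-i=5, Z[2]=0)=0; Z[15]=0
i=16: min(r-i=4, Z[3]=0)=0; Z[16]=0
i=17: min(r-i=3, Z[4]=0)=0; Z[17]=0
i=18: min(r-i=2, Z[5]=5)=2; Z[18]=2
i=19: min(r-i=1, Z[6]=1)=1; Z[19]=2 extend→box=[19,21)
i=20: min(r-i=1, Z[1]=1)=1; Z[20]=4 extend→box=[20,24)
i=21: min(r-i=3, Z[1]=1)=1; Z[21]=1
i=22: min(r-i=2, Z[2]=0)=0; Z[22]=0
i=23: min(r-i=1, Z[3]=0)=0; Z[23]=0
i=24: fresh scan; Z[24]=1 extend→box=[24,25)

[25, 1, 0, 0, 0, 5, 1, 0, 0, 0, 0, 1, 0, 7, 1, 0, 0, 0, 2, 2, 4, 1, 0, 0, 1]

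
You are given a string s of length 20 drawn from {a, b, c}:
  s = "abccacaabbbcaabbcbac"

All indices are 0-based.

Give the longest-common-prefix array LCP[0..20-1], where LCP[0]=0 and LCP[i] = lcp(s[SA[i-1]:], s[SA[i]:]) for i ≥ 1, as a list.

sorted suffixes:
  #0 SA[0]=6  'aabbbcaabbcbac'
  #1 SA[1]=12  'aabbcbac'
  #2 SA[2]=7  'abbbcaabbcbac'
  #3 SA[3]=13  'abbcbac'
  #4 SA[4]=0  'abccacaabbbcaabbcbac'
  #5 SA[5]=18  'ac'
  #6 SA[6]=4  'acaabbbcaabbcbac'
  #7 SA[7]=17  'bac'
  #8 SA[8]=8  'bbbcaabbcbac'
  #9 SA[9]=9  'bbcaabbcbac'
  #10 SA[10]=14  'bbcbac'
  #11 SA[11]=10  'bcaabbcbac'
  #12 SA[12]=15  'bcbac'
  #13 SA[13]=1  'bccacaabbbcaabbcbac'
  #14 SA[14]=19  'c'
  #15 SA[15]=5  'caabbbcaabbcbac'
  #16 SA[16]=11  'caabbcbac'
  #17 SA[17]=3  'cacaabbbcaabbcbac'
  #18 SA[18]=16  'cbac'
  #19 SA[19]=2  'ccacaabbbcaabbcbac'

SA = [6, 12, 7, 13, 0, 18, 4, 17, 8, 9, 14, 10, 15, 1, 19, 5, 11, 3, 16, 2]
i: (SA[i-1],SA[i]) lcp shared
  1: (6,12) 4 'aabb'
  2: (12,7) 1 'a'
  3: (7,13) 3 'abb'
  4: (13,0) 2 'ab'
  5: (0,18) 1 'a'
  6: (18,4) 2 'ac'
  7: (4,17) 0 ''
  8: (17,8) 1 'b'
  9: (8,9) 2 'bb'
  10: (9,14) 3 'bbc'
  11: (14,10) 1 'b'
  12: (10,15) 2 'bc'
  13: (15,1) 2 'bc'
  14: (1,19) 0 ''
  15: (19,5) 1 'c'
  16: (5,11) 5 'caabb'
  17: (11,3) 2 'ca'
  18: (3,16) 1 'c'
  19: (16,2) 1 'c'

[0, 4, 1, 3, 2, 1, 2, 0, 1, 2, 3, 1, 2, 2, 0, 1, 5, 2, 1, 1]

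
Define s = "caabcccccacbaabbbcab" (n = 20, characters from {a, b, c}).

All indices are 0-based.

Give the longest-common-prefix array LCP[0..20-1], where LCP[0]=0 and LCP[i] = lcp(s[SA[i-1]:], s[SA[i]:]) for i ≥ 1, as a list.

[0, 3, 1, 2, 2, 1, 0, 1, 1, 2, 1, 2, 0, 2, 2, 1, 1, 2, 3, 4]

rank | idx | suffix
   0 |  12 | aabbbcab
   1 |   1 | aabcccccacbaabbbcab
   2 |  18 | ab
   3 |  13 | abbbcab
   4 |   2 | abcccccacbaabbbcab
   5 |   9 | acbaabbbcab
   6 |  19 | b
   7 |  11 | baabbbcab
   8 |  14 | bbbcab
   9 |  15 | bbcab
  10 |  16 | bcab
  11 |   3 | bcccccacbaabbbcab
  12 |   0 | caabcccccacbaabbbcab
  13 |  17 | cab
  14 |   8 | cacbaabbbcab
  15 |  10 | cbaabbbcab
  16 |   7 | ccacbaabbbcab
  17 |   6 | cccacbaabbbcab
  18 |   5 | ccccacbaabbbcab
  19 |   4 | cccccacbaabbbcab

SA = [12, 1, 18, 13, 2, 9, 19, 11, 14, 15, 16, 3, 0, 17, 8, 10, 7, 6, 5, 4]
rank  pair      lcp
   1  s[12:],s[1:]  3  'aab'
   2  s[1:],s[18:]  1  'a'
   3  s[18:],s[13:]  2  'ab'
   4  s[13:],s[2:]  2  'ab'
   5  s[2:],s[9:]  1  'a'
   6  s[9:],s[19:]  0  ''
   7  s[19:],s[11:]  1  'b'
   8  s[11:],s[14:]  1  'b'
   9  s[14:],s[15:]  2  'bb'
  10  s[15:],s[16:]  1  'b'
  11  s[16:],s[3:]  2  'bc'
  12  s[3:],s[0:]  0  ''
  13  s[0:],s[17:]  2  'ca'
  14  s[17:],s[8:]  2  'ca'
  15  s[8:],s[10:]  1  'c'
  16  s[10:],s[7:]  1  'c'
  17  s[7:],s[6:]  2  'cc'
  18  s[6:],s[5:]  3  'ccc'
  19  s[5:],s[4:]  4  'cccc'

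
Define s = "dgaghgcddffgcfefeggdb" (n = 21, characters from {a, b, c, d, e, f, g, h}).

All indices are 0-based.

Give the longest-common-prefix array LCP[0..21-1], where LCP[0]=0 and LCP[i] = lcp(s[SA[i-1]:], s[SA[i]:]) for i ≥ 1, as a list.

[0, 0, 0, 1, 0, 1, 1, 1, 0, 1, 0, 2, 1, 1, 0, 1, 2, 1, 1, 1, 0]

sorted suffixes:
  #0 SA[0]=2  'aghgcddffgcfefeggdb'
  #1 SA[1]=20  'b'
  #2 SA[2]=6  'cddffgcfefeggdb'
  #3 SA[3]=12  'cfefeggdb'
  #4 SA[4]=19  'db'
  #5 SA[5]=7  'ddffgcfefeggdb'
  #6 SA[6]=8  'dffgcfefeggdb'
  #7 SA[7]=0  'dgaghgcddffgcfefeggdb'
  #8 SA[8]=14  'efeggdb'
  #9 SA[9]=16  'eggdb'
  #10 SA[10]=13  'fefeggdb'
  #11 SA[11]=15  'feggdb'
  #12 SA[12]=9  'ffgcfefeggdb'
  #13 SA[13]=10  'fgcfefeggdb'
  #14 SA[14]=1  'gaghgcddffgcfefeggdb'
  #15 SA[15]=5  'gcddffgcfefeggdb'
  #16 SA[16]=11  'gcfefeggdb'
  #17 SA[17]=18  'gdb'
  #18 SA[18]=17  'ggdb'
  #19 SA[19]=3  'ghgcddffgcfefeggdb'
  #20 SA[20]=4  'hgcddffgcfefeggdb'

SA = [2, 20, 6, 12, 19, 7, 8, 0, 14, 16, 13, 15, 9, 10, 1, 5, 11, 18, 17, 3, 4]
[i] adj suffixes → lcp
  [1] 2/20 → 0 ('')
  [2] 20/6 → 0 ('')
  [3] 6/12 → 1 ('c')
  [4] 12/19 → 0 ('')
  [5] 19/7 → 1 ('d')
  [6] 7/8 → 1 ('d')
  [7] 8/0 → 1 ('d')
  [8] 0/14 → 0 ('')
  [9] 14/16 → 1 ('e')
  [10] 16/13 → 0 ('')
  [11] 13/15 → 2 ('fe')
  [12] 15/9 → 1 ('f')
  [13] 9/10 → 1 ('f')
  [14] 10/1 → 0 ('')
  [15] 1/5 → 1 ('g')
  [16] 5/11 → 2 ('gc')
  [17] 11/18 → 1 ('g')
  [18] 18/17 → 1 ('g')
  [19] 17/3 → 1 ('g')
  [20] 3/4 → 0 ('')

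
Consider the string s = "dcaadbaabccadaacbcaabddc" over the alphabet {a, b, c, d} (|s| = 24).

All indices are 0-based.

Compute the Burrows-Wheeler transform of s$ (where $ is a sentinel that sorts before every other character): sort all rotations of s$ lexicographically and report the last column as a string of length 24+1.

rank  rotation                   last
    0  $dcaadbaabccadaacbcaabddc  c
    1  aabccadaacbcaabddc$dcaadb  b
    2  aabddc$dcaadbaabccadaacbc  c
    3  aacbcaabddc$dcaadbaabccad  d
    4  aadbaabccadaacbcaabddc$dc  c
    5  abccadaacbcaabddc$dcaadba  a
    6  abddc$dcaadbaabccadaacbca  a
    7  acbcaabddc$dcaadbaabccada  a
    8  adaacbcaabddc$dcaadbaabcc  c
    9  adbaabccadaacbcaabddc$dca  a
   10  baabccadaacbcaabddc$dcaad  d
   11  bcaabddc$dcaadbaabccadaac  c
   12  bccadaacbcaabddc$dcaadbaa  a
   13  bddc$dcaadbaabccadaacbcaa  a
   14  c$dcaadbaabccadaacbcaabdd  d
   15  caabddc$dcaadbaabccadaacb  b
   16  caadbaabccadaacbcaabddc$d  d
   17  cadaacbcaabddc$dcaadbaabc  c
   18  cbcaabddc$dcaadbaabccadaa  a
   19  ccadaacbcaabddc$dcaadbaab  b
   20  daacbcaabddc$dcaadbaabcca  a
   21  dbaabccadaacbcaabddc$dcaa  a
   22  dc$dcaadbaabccadaacbcaabd  d
   23  dcaadbaabccadaacbcaabddc$  $
   24  ddc$dcaadbaabccadaacbcaab  b

cbcdcaaacadcaadbdcabaad$b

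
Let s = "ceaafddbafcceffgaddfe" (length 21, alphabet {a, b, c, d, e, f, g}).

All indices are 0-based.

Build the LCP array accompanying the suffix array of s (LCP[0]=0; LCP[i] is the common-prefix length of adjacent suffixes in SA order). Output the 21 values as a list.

[0, 1, 1, 2, 0, 0, 1, 2, 0, 1, 2, 1, 0, 1, 1, 0, 1, 1, 1, 1, 0]

rank→(start, suffix):
  0 → (2, 'aafddbafcceffgaddfe')
  1 → (16, 'addfe')
  2 → (8, 'afcceffgaddfe')
  3 → (3, 'afddbafcceffgaddfe')
  4 → (7, 'bafcceffgaddfe')
  5 → (10, 'cceffgaddfe')
  6 → (0, 'ceaafddbafcceffgaddfe')
  7 → (11, 'ceffgaddfe')
  8 → (6, 'dbafcceffgaddfe')
  9 → (5, 'ddbafcceffgaddfe')
  10 → (17, 'ddfe')
  11 → (18, 'dfe')
  12 → (20, 'e')
  13 → (1, 'eaafddbafcceffgaddfe')
  14 → (12, 'effgaddfe')
  15 → (9, 'fcceffgaddfe')
  16 → (4, 'fddbafcceffgaddfe')
  17 → (19, 'fe')
  18 → (13, 'ffgaddfe')
  19 → (14, 'fgaddfe')
  20 → (15, 'gaddfe')

SA = [2, 16, 8, 3, 7, 10, 0, 11, 6, 5, 17, 18, 20, 1, 12, 9, 4, 19, 13, 14, 15]
rank  pair      lcp
   1  s[2:],s[16:]  1  'a'
   2  s[16:],s[8:]  1  'a'
   3  s[8:],s[3:]  2  'af'
   4  s[3:],s[7:]  0  ''
   5  s[7:],s[10:]  0  ''
   6  s[10:],s[0:]  1  'c'
   7  s[0:],s[11:]  2  'ce'
   8  s[11:],s[6:]  0  ''
   9  s[6:],s[5:]  1  'd'
  10  s[5:],s[17:]  2  'dd'
  11  s[17:],s[18:]  1  'd'
  12  s[18:],s[20:]  0  ''
  13  s[20:],s[1:]  1  'e'
  14  s[1:],s[12:]  1  'e'
  15  s[12:],s[9:]  0  ''
  16  s[9:],s[4:]  1  'f'
  17  s[4:],s[19:]  1  'f'
  18  s[19:],s[13:]  1  'f'
  19  s[13:],s[14:]  1  'f'
  20  s[14:],s[15:]  0  ''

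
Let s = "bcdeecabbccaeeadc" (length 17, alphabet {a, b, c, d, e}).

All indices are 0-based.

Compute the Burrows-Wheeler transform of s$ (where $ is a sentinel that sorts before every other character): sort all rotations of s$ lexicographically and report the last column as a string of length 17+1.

rank  rotation            last
    0  $bcdeecabbccaeeadc  c
    1  abbccaeeadc$bcdeec  c
    2  adc$bcdeecabbccaee  e
    3  aeeadc$bcdeecabbcc  c
    4  bbccaeeadc$bcdeeca  a
    5  bccaeeadc$bcdeecab  b
    6  bcdeecabbccaeeadc$  $
    7  c$bcdeecabbccaeead  d
    8  cabbccaeeadc$bcdee  e
    9  caeeadc$bcdeecabbc  c
   10  ccaeeadc$bcdeecabb  b
   11  cdeecabbccaeeadc$b  b
   12  dc$bcdeecabbccaeea  a
   13  deecabbccaeeadc$bc  c
   14  eadc$bcdeecabbccae  e
   15  ecabbccaeeadc$bcde  e
   16  eeadc$bcdeecabbcca  a
   17  eecabbccaeeadc$bcd  d

ccecab$decbbaceead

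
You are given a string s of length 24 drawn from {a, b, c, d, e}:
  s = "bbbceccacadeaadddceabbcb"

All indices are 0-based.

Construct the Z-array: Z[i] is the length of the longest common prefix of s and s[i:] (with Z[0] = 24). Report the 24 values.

[24, 2, 1, 0, 0, 0, 0, 0, 0, 0, 0, 0, 0, 0, 0, 0, 0, 0, 0, 0, 2, 1, 0, 1]

Z[0]=24
i=1: i≥r, start 0; Z[1]=2 scan→box=[1,3)
i=2: min(r-i=1, Z[1]=2)=1; Z[2]=1
i=3: i≥r, start 0; Z[3]=0
i=4: i≥r, start 0; Z[4]=0
i=5: i≥r, start 0; Z[5]=0
i=6: i≥r, start 0; Z[6]=0
i=7: i≥r, start 0; Z[7]=0
i=8: i≥r, start 0; Z[8]=0
i=9: i≥r, start 0; Z[9]=0
i=10: i≥r, start 0; Z[10]=0
i=11: i≥r, start 0; Z[11]=0
i=12: i≥r, start 0; Z[12]=0
i=13: i≥r, start 0; Z[13]=0
i=14: i≥r, start 0; Z[14]=0
i=15: i≥r, start 0; Z[15]=0
i=16: i≥r, start 0; Z[16]=0
i=17: i≥r, start 0; Z[17]=0
i=18: i≥r, start 0; Z[18]=0
i=19: i≥r, start 0; Z[19]=0
i=20: i≥r, start 0; Z[20]=2 scan→box=[20,22)
i=21: min(r-i=1, Z[1]=2)=1; Z[21]=1
i=22: i≥r, start 0; Z[22]=0
i=23: i≥r, start 0; Z[23]=1 scan→box=[23,24)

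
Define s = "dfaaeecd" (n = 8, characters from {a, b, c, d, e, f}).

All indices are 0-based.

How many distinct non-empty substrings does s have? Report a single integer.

rank | idx | suffix
   0 |   2 | aaeecd
   1 |   3 | aeecd
   2 |   6 | cd
   3 |   7 | d
   4 |   0 | dfaaeecd
   5 |   5 | ecd
   6 |   4 | eecd
   7 |   1 | faaeecd

SA = [2, 3, 6, 7, 0, 5, 4, 1]
[i] adj suffixes → lcp
  [1] 2/3 → 1 ('a')
  [2] 3/6 → 0 ('')
  [3] 6/7 → 0 ('')
  [4] 7/0 → 1 ('d')
  [5] 0/5 → 0 ('')
  [6] 5/4 → 1 ('e')
  [7] 4/1 → 0 ('')

n(n+1)/2 = 8·9/2 = 36
Σ LCP = 0 + 1 + 0 + 0 + 1 + 0 + 1 + 0 = 3
distinct = 36 − 3 = 33

33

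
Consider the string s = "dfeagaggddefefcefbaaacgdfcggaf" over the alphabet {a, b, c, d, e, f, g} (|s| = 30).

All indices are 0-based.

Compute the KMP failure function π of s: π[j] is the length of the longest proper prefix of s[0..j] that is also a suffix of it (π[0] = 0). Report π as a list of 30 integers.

π[0] = 0
j=1 s[j]='f': π[1]=0 (border '')
j=2 s[j]='e': π[2]=0 (border '')
j=3 s[j]='a': π[3]=0 (border '')
j=4 s[j]='g': π[4]=0 (border '')
j=5 s[j]='a': π[5]=0 (border '')
j=6 s[j]='g': π[6]=0 (border '')
j=7 s[j]='g': π[7]=0 (border '')
j=8 s[j]='d': π[8]=1 (border 'd')
j=9 s[j]='d': k: 1→0; π[9]=1 (border 'd')
j=10 s[j]='e': k: 1→0; π[10]=0 (border '')
j=11 s[j]='f': π[11]=0 (border '')
j=12 s[j]='e': π[12]=0 (border '')
j=13 s[j]='f': π[13]=0 (border '')
j=14 s[j]='c': π[14]=0 (border '')
j=15 s[j]='e': π[15]=0 (border '')
j=16 s[j]='f': π[16]=0 (border '')
j=17 s[j]='b': π[17]=0 (border '')
j=18 s[j]='a': π[18]=0 (border '')
j=19 s[j]='a': π[19]=0 (border '')
j=20 s[j]='a': π[20]=0 (border '')
j=21 s[j]='c': π[21]=0 (border '')
j=22 s[j]='g': π[22]=0 (border '')
j=23 s[j]='d': π[23]=1 (border 'd')
j=24 s[j]='f': π[24]=2 (border 'df')
j=25 s[j]='c': k: 2→0; π[25]=0 (border '')
j=26 s[j]='g': π[26]=0 (border '')
j=27 s[j]='g': π[27]=0 (border '')
j=28 s[j]='a': π[28]=0 (border '')
j=29 s[j]='f': π[29]=0 (border '')

[0, 0, 0, 0, 0, 0, 0, 0, 1, 1, 0, 0, 0, 0, 0, 0, 0, 0, 0, 0, 0, 0, 0, 1, 2, 0, 0, 0, 0, 0]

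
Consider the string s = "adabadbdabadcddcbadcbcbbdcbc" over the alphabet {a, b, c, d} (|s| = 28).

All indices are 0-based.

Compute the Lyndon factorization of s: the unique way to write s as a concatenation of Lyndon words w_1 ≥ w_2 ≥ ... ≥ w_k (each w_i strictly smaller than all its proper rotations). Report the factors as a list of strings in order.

["ad", "abadbdabadcddcbadcbcbbdcbc"]

emit factor 1: 'ad' (i=0, period=2)
emit factor 2: 'abadbdabadcddcbadcbcbbdcbc' (i=2, period=26)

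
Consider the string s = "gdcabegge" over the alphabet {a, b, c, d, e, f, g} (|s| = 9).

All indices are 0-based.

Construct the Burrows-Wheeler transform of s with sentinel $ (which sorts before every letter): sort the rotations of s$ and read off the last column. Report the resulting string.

rank  rotation    last
    0  $gdcabegge  e
    1  abegge$gdc  c
    2  begge$gdca  a
    3  cabegge$gd  d
    4  dcabegge$g  g
    5  e$gdcabegg  g
    6  egge$gdcab  b
    7  gdcabegge$  $
    8  ge$gdcabeg  g
    9  gge$gdcabe  e

ecadggb$ge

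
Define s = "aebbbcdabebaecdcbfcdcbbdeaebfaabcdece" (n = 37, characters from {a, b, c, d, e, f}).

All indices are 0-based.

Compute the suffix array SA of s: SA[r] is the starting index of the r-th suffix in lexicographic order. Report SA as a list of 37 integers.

rank | idx | suffix
   0 |  29 | aabcdece
   1 |  30 | abcdece
   2 |   7 | abebaecdcbfcdcbbdeaebfaabcdece
   3 |   0 | aebbbcdabebaecdcbfcdcbbdeaebfaabcdece
   4 |  25 | aebfaabcdece
   5 |  11 | aecdcbfcdcbbdeaebfaabcdece
   6 |  10 | baecdcbfcdcbbdeaebfaabcdece
   7 |   2 | bbbcdabebaecdcbfcdcbbdeaebfaabcdece
   8 |   3 | bbcdabebaecdcbfcdcbbdeaebfaabcdece
   9 |  21 | bbdeaebfaabcdece
  10 |   4 | bcdabebaecdcbfcdcbbdeaebfaabcdece
  11 |  31 | bcdece
  12 |  22 | bdeaebfaabcdece
  13 |   8 | bebaecdcbfcdcbbdeaebfaabcdece
  14 |  27 | bfaabcdece
  15 |  16 | bfcdcbbdeaebfaabcdece
  16 |  20 | cbbdeaebfaabcdece
  17 |  15 | cbfcdcbbdeaebfaabcdece
  18 |   5 | cdabebaecdcbfcdcbbdeaebfaabcdece
  19 |  18 | cdcbbdeaebfaabcdece
  20 |  13 | cdcbfcdcbbdeaebfaabcdece
  21 |  32 | cdece
  22 |  35 | ce
  23 |   6 | dabebaecdcbfcdcbbdeaebfaabcdece
  24 |  19 | dcbbdeaebfaabcdece
  25 |  14 | dcbfcdcbbdeaebfaabcdece
  26 |  23 | deaebfaabcdece
  27 |  33 | dece
  28 |  36 | e
  29 |  24 | eaebfaabcdece
  30 |   9 | ebaecdcbfcdcbbdeaebfaabcdece
  31 |   1 | ebbbcdabebaecdcbfcdcbbdeaebfaabcdece
  32 |  26 | ebfaabcdece
  33 |  12 | ecdcbfcdcbbdeaebfaabcdece
  34 |  34 | ece
  35 |  28 | faabcdece
  36 |  17 | fcdcbbdeaebfaabcdece

[29, 30, 7, 0, 25, 11, 10, 2, 3, 21, 4, 31, 22, 8, 27, 16, 20, 15, 5, 18, 13, 32, 35, 6, 19, 14, 23, 33, 36, 24, 9, 1, 26, 12, 34, 28, 17]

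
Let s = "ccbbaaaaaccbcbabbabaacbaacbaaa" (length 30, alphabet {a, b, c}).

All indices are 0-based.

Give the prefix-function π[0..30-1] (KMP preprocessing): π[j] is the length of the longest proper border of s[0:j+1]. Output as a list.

π[0] = 0
j=1 s[j]='c': π[1]=1 (border 'c')
j=2 s[j]='b': k: 1→0; π[2]=0 (border '')
j=3 s[j]='b': π[3]=0 (border '')
j=4 s[j]='a': π[4]=0 (border '')
j=5 s[j]='a': π[5]=0 (border '')
j=6 s[j]='a': π[6]=0 (border '')
j=7 s[j]='a': π[7]=0 (border '')
j=8 s[j]='a': π[8]=0 (border '')
j=9 s[j]='c': π[9]=1 (border 'c')
j=10 s[j]='c': π[10]=2 (border 'cc')
j=11 s[j]='b': π[11]=3 (border 'ccb')
j=12 s[j]='c': k: 3→0; π[12]=1 (border 'c')
j=13 s[j]='b': k: 1→0; π[13]=0 (border '')
j=14 s[j]='a': π[14]=0 (border '')
j=15 s[j]='b': π[15]=0 (border '')
j=16 s[j]='b': π[16]=0 (border '')
j=17 s[j]='a': π[17]=0 (border '')
j=18 s[j]='b': π[18]=0 (border '')
j=19 s[j]='a': π[19]=0 (border '')
j=20 s[j]='a': π[20]=0 (border '')
j=21 s[j]='c': π[21]=1 (border 'c')
j=22 s[j]='b': k: 1→0; π[22]=0 (border '')
j=23 s[j]='a': π[23]=0 (border '')
j=24 s[j]='a': π[24]=0 (border '')
j=25 s[j]='c': π[25]=1 (border 'c')
j=26 s[j]='b': k: 1→0; π[26]=0 (border '')
j=27 s[j]='a': π[27]=0 (border '')
j=28 s[j]='a': π[28]=0 (border '')
j=29 s[j]='a': π[29]=0 (border '')

[0, 1, 0, 0, 0, 0, 0, 0, 0, 1, 2, 3, 1, 0, 0, 0, 0, 0, 0, 0, 0, 1, 0, 0, 0, 1, 0, 0, 0, 0]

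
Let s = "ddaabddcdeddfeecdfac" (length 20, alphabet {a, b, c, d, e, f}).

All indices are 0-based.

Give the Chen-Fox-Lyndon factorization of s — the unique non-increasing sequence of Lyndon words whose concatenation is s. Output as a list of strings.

emit factor 1: 'd' (i=0, period=1)
emit factor 2: 'd' (i=1, period=1)
emit factor 3: 'aabddcdeddfeecdfac' (i=2, period=18)

["d", "d", "aabddcdeddfeecdfac"]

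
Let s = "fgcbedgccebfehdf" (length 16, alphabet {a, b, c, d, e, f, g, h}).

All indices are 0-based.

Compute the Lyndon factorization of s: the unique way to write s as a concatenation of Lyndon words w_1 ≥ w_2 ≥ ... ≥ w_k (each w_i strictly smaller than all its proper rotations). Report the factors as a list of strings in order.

["fg", "c", "bedgccebfehdf"]

emit factor 1: 'fg' (i=0, period=2)
emit factor 2: 'c' (i=2, period=1)
emit factor 3: 'bedgccebfehdf' (i=3, period=13)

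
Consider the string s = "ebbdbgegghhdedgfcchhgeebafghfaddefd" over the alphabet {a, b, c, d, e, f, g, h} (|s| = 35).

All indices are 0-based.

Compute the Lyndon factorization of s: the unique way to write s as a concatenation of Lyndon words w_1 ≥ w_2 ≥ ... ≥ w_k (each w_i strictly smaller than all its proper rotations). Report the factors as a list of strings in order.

emit factor 1: 'e' (i=0, period=1)
emit factor 2: 'bbdbgegghhdedgfcchhgee' (i=1, period=22)
emit factor 3: 'b' (i=23, period=1)
emit factor 4: 'afghf' (i=24, period=5)
emit factor 5: 'addefd' (i=29, period=6)

["e", "bbdbgegghhdedgfcchhgee", "b", "afghf", "addefd"]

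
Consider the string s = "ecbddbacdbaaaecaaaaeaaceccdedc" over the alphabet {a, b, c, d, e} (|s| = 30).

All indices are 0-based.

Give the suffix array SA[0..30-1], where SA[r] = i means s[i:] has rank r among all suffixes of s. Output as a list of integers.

[15, 16, 10, 20, 17, 11, 6, 21, 18, 12, 9, 5, 2, 29, 14, 1, 24, 7, 25, 22, 8, 4, 28, 3, 26, 19, 13, 0, 23, 27]

sorted suffixes:
  #0 SA[0]=15  'aaaaeaaceccdedc'
  #1 SA[1]=16  'aaaeaaceccdedc'
  #2 SA[2]=10  'aaaecaaaaeaaceccdedc'
  #3 SA[3]=20  'aaceccdedc'
  #4 SA[4]=17  'aaeaaceccdedc'
  #5 SA[5]=11  'aaecaaaaeaaceccdedc'
  #6 SA[6]=6  'acdbaaaecaaaaeaaceccdedc'
  #7 SA[7]=21  'aceccdedc'
  #8 SA[8]=18  'aeaaceccdedc'
  #9 SA[9]=12  'aecaaaaeaaceccdedc'
  #10 SA[10]=9  'baaaecaaaaeaaceccdedc'
  #11 SA[11]=5  'bacdbaaaecaaaaeaaceccdedc'
  #12 SA[12]=2  'bddbacdbaaaecaaaaeaaceccdedc'
  #13 SA[13]=29  'c'
  #14 SA[14]=14  'caaaaeaaceccdedc'
  #15 SA[15]=1  'cbddbacdbaaaecaaaaeaaceccdedc'
  #16 SA[16]=24  'ccdedc'
  #17 SA[17]=7  'cdbaaaecaaaaeaaceccdedc'
  #18 SA[18]=25  'cdedc'
  #19 SA[19]=22  'ceccdedc'
  #20 SA[20]=8  'dbaaaecaaaaeaaceccdedc'
  #21 SA[21]=4  'dbacdbaaaecaaaaeaaceccdedc'
  #22 SA[22]=28  'dc'
  #23 SA[23]=3  'ddbacdbaaaecaaaaeaaceccdedc'
  #24 SA[24]=26  'dedc'
  #25 SA[25]=19  'eaaceccdedc'
  #26 SA[26]=13  'ecaaaaeaaceccdedc'
  #27 SA[27]=0  'ecbddbacdbaaaecaaaaeaaceccdedc'
  #28 SA[28]=23  'eccdedc'
  #29 SA[29]=27  'edc'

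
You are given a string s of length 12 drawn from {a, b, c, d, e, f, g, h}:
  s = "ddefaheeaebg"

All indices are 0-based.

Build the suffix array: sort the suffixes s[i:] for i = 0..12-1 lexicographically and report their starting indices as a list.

rank→(start, suffix):
  0 → (8, 'aebg')
  1 → (4, 'aheeaebg')
  2 → (10, 'bg')
  3 → (0, 'ddefaheeaebg')
  4 → (1, 'defaheeaebg')
  5 → (7, 'eaebg')
  6 → (9, 'ebg')
  7 → (6, 'eeaebg')
  8 → (2, 'efaheeaebg')
  9 → (3, 'faheeaebg')
  10 → (11, 'g')
  11 → (5, 'heeaebg')

[8, 4, 10, 0, 1, 7, 9, 6, 2, 3, 11, 5]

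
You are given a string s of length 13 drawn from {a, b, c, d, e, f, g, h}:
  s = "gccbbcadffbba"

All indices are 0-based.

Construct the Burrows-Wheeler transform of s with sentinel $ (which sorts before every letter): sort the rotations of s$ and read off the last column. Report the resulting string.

rank  rotation        last
    0  $gccbbcadffbba  a
    1  a$gccbbcadffbb  b
    2  adffbba$gccbbc  c
    3  ba$gccbbcadffb  b
    4  bba$gccbbcadff  f
    5  bbcadffbba$gcc  c
    6  bcadffbba$gccb  b
    7  cadffbba$gccbb  b
    8  cbbcadffbba$gc  c
    9  ccbbcadffbba$g  g
   10  dffbba$gccbbca  a
   11  fbba$gccbbcadf  f
   12  ffbba$gccbbcad  d
   13  gccbbcadffbba$  $

abcbfcbbcgafd$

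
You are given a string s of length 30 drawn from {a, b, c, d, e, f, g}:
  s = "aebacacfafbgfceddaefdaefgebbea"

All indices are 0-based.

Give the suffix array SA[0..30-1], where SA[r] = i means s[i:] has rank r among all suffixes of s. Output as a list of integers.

[29, 3, 5, 0, 17, 21, 8, 2, 26, 27, 10, 4, 13, 6, 16, 20, 15, 28, 1, 25, 14, 18, 22, 7, 9, 12, 19, 23, 24, 11]

rank→(start, suffix):
  0 → (29, 'a')
  1 → (3, 'acacfafbgfceddaefdaefgebbea')
  2 → (5, 'acfafbgfceddaefdaefgebbea')
  3 → (0, 'aebacacfafbgfceddaefdaefgebbea')
  4 → (17, 'aefdaefgebbea')
  5 → (21, 'aefgebbea')
  6 → (8, 'afbgfceddaefdaefgebbea')
  7 → (2, 'bacacfafbgfceddaefdaefgebbea')
  8 → (26, 'bbea')
  9 → (27, 'bea')
  10 → (10, 'bgfceddaefdaefgebbea')
  11 → (4, 'cacfafbgfceddaefdaefgebbea')
  12 → (13, 'ceddaefdaefgebbea')
  13 → (6, 'cfafbgfceddaefdaefgebbea')
  14 → (16, 'daefdaefgebbea')
  15 → (20, 'daefgebbea')
  16 → (15, 'ddaefdaefgebbea')
  17 → (28, 'ea')
  18 → (1, 'ebacacfafbgfceddaefdaefgebbea')
  19 → (25, 'ebbea')
  20 → (14, 'eddaefdaefgebbea')
  21 → (18, 'efdaefgebbea')
  22 → (22, 'efgebbea')
  23 → (7, 'fafbgfceddaefdaefgebbea')
  24 → (9, 'fbgfceddaefdaefgebbea')
  25 → (12, 'fceddaefdaefgebbea')
  26 → (19, 'fdaefgebbea')
  27 → (23, 'fgebbea')
  28 → (24, 'gebbea')
  29 → (11, 'gfceddaefdaefgebbea')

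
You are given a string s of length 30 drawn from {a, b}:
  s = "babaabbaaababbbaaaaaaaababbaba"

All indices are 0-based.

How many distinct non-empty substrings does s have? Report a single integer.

rank→(start, suffix):
  0 → (29, 'a')
  1 → (15, 'aaaaaaaababbaba')
  2 → (16, 'aaaaaaababbaba')
  3 → (17, 'aaaaaababbaba')
  4 → (18, 'aaaaababbaba')
  5 → (19, 'aaaababbaba')
  6 → (20, 'aaababbaba')
  7 → (7, 'aaababbbaaaaaaaababbaba')
  8 → (21, 'aababbaba')
  9 → (8, 'aababbbaaaaaaaababbaba')
  10 → (3, 'aabbaaababbbaaaaaaaababbaba')
  11 → (27, 'aba')
  12 → (1, 'abaabbaaababbbaaaaaaaababbaba')
  13 → (22, 'ababbaba')
  14 → (9, 'ababbbaaaaaaaababbaba')
  15 → (4, 'abbaaababbbaaaaaaaababbaba')
  16 → (24, 'abbaba')
  17 → (11, 'abbbaaaaaaaababbaba')
  18 → (28, 'ba')
  19 → (14, 'baaaaaaaababbaba')
  20 → (6, 'baaababbbaaaaaaaababbaba')
  21 → (2, 'baabbaaababbbaaaaaaaababbaba')
  22 → (26, 'baba')
  23 → (0, 'babaabbaaababbbaaaaaaaababbaba')
  24 → (23, 'babbaba')
  25 → (10, 'babbbaaaaaaaababbaba')
  26 → (13, 'bbaaaaaaaababbaba')
  27 → (5, 'bbaaababbbaaaaaaaababbaba')
  28 → (25, 'bbaba')
  29 → (12, 'bbbaaaaaaaababbaba')

SA = [29, 15, 16, 17, 18, 19, 20, 7, 21, 8, 3, 27, 1, 22, 9, 4, 24, 11, 28, 14, 6, 2, 26, 0, 23, 10, 13, 5, 25, 12]
[i] adj suffixes → lcp
  [1] 29/15 → 1 ('a')
  [2] 15/16 → 7 ('aaaaaaa')
  [3] 16/17 → 6 ('aaaaaa')
  [4] 17/18 → 5 ('aaaaa')
  [5] 18/19 → 4 ('aaaa')
  [6] 19/20 → 3 ('aaa')
  [7] 20/7 → 7 ('aaababb')
  [8] 7/21 → 2 ('aa')
  [9] 21/8 → 6 ('aababb')
  [10] 8/3 → 3 ('aab')
  [11] 3/27 → 1 ('a')
  [12] 27/1 → 3 ('aba')
  [13] 1/22 → 3 ('aba')
  [14] 22/9 → 5 ('ababb')
  [15] 9/4 → 2 ('ab')
  [16] 4/24 → 4 ('abba')
  [17] 24/11 → 3 ('abb')
  [18] 11/28 → 0 ('')
  [19] 28/14 → 2 ('ba')
  [20] 14/6 → 4 ('baaa')
  [21] 6/2 → 3 ('baa')
  [22] 2/26 → 2 ('ba')
  [23] 26/0 → 4 ('baba')
  [24] 0/23 → 3 ('bab')
  [25] 23/10 → 4 ('babb')
  [26] 10/13 → 1 ('b')
  [27] 13/5 → 5 ('bbaaa')
  [28] 5/25 → 3 ('bba')
  [29] 25/12 → 2 ('bb')

n(n+1)/2 = 30·31/2 = 465
Σ LCP = 0 + 1 + 7 + 6 + 5 + 4 + 3 + 7 + 2 + 6 + 3 + 1 + 3 + 3 + 5 + 2 + 4 + 3 + 0 + 2 + 4 + 3 + 2 + 4 + 3 + 4 + 1 + 5 + 3 + 2 = 98
distinct = 465 − 98 = 367

367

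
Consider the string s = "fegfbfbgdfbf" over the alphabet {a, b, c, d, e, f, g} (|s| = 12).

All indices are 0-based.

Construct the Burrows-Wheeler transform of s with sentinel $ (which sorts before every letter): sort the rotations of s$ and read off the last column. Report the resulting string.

ffffgfbdgb$be

rank  rotation       last
    0  $fegfbfbgdfbf  f
    1  bf$fegfbfbgdf  f
    2  bfbgdfbf$fegf  f
    3  bgdfbf$fegfbf  f
    4  dfbf$fegfbfbg  g
    5  egfbfbgdfbf$f  f
    6  f$fegfbfbgdfb  b
    7  fbf$fegfbfbgd  d
    8  fbfbgdfbf$feg  g
    9  fbgdfbf$fegfb  b
   10  fegfbfbgdfbf$  $
   11  gdfbf$fegfbfb  b
   12  gfbfbgdfbf$fe  e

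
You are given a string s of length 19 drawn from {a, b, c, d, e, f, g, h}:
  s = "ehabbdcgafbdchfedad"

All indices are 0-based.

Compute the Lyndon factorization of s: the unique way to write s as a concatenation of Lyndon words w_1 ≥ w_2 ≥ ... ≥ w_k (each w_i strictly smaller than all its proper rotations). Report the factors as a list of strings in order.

["eh", "abbdcgafbdchfedad"]

emit factor 1: 'eh' (i=0, period=2)
emit factor 2: 'abbdcgafbdchfedad' (i=2, period=17)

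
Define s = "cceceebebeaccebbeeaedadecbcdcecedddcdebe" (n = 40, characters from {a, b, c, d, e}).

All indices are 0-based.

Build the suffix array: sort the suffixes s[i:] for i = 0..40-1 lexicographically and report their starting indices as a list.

rank | idx | suffix
   0 |  10 | accebbeeaedadecbcdcecedddcdebe
   1 |  21 | adecbcdcecedddcdebe
   2 |  18 | aedadecbcdcecedddcdebe
   3 |  14 | bbeeaedadecbcdcecedddcdebe
   4 |  25 | bcdcecedddcdebe
   5 |  38 | be
   6 |   8 | beaccebbeeaedadecbcdcecedddcdebe
   7 |   6 | bebeaccebbeeaedadecbcdcecedddcdebe
   8 |  15 | beeaedadecbcdcecedddcdebe
   9 |  24 | cbcdcecedddcdebe
  10 |  11 | ccebbeeaedadecbcdcecedddcdebe
  11 |   0 | cceceebebeaccebbeeaedadecbcdcecedddcdebe
  12 |  26 | cdcecedddcdebe
  13 |  35 | cdebe
  14 |  12 | cebbeeaedadecbcdcecedddcdebe
  15 |  28 | cecedddcdebe
  16 |   1 | ceceebebeaccebbeeaedadecbcdcecedddcdebe
  17 |  30 | cedddcdebe
  18 |   3 | ceebebeaccebbeeaedadecbcdcecedddcdebe
  19 |  20 | dadecbcdcecedddcdebe
  20 |  34 | dcdebe
  21 |  27 | dcecedddcdebe
  22 |  33 | ddcdebe
  23 |  32 | dddcdebe
  24 |  36 | debe
  25 |  22 | decbcdcecedddcdebe
  26 |  39 | e
  27 |   9 | eaccebbeeaedadecbcdcecedddcdebe
  28 |  17 | eaedadecbcdcecedddcdebe
  29 |  13 | ebbeeaedadecbcdcecedddcdebe
  30 |  37 | ebe
  31 |   7 | ebeaccebbeeaedadecbcdcecedddcdebe
  32 |   5 | ebebeaccebbeeaedadecbcdcecedddcdebe
  33 |  23 | ecbcdcecedddcdebe
  34 |  29 | ecedddcdebe
  35 |   2 | eceebebeaccebbeeaedadecbcdcecedddcdebe
  36 |  19 | edadecbcdcecedddcdebe
  37 |  31 | edddcdebe
  38 |  16 | eeaedadecbcdcecedddcdebe
  39 |   4 | eebebeaccebbeeaedadecbcdcecedddcdebe

[10, 21, 18, 14, 25, 38, 8, 6, 15, 24, 11, 0, 26, 35, 12, 28, 1, 30, 3, 20, 34, 27, 33, 32, 36, 22, 39, 9, 17, 13, 37, 7, 5, 23, 29, 2, 19, 31, 16, 4]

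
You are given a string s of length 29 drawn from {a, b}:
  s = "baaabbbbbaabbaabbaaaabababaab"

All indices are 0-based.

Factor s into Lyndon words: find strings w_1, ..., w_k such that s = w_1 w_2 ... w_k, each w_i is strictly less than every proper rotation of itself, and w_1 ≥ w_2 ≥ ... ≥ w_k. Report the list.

emit factor 1: 'b' (i=0, period=1)
emit factor 2: 'aaabbbbbaabbaabb' (i=1, period=16)
emit factor 3: 'aaaabababaab' (i=17, period=12)

["b", "aaabbbbbaabbaabb", "aaaabababaab"]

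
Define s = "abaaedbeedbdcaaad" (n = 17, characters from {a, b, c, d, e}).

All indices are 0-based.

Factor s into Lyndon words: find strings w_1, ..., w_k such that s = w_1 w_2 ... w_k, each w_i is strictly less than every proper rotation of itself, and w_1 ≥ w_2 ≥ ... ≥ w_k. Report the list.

emit factor 1: 'ab' (i=0, period=2)
emit factor 2: 'aaedbeedbdc' (i=2, period=11)
emit factor 3: 'aaad' (i=13, period=4)

["ab", "aaedbeedbdc", "aaad"]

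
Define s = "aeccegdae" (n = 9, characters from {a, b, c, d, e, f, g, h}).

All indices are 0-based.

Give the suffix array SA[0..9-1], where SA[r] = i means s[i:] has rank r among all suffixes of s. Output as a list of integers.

[7, 0, 2, 3, 6, 8, 1, 4, 5]

rank→(start, suffix):
  0 → (7, 'ae')
  1 → (0, 'aeccegdae')
  2 → (2, 'ccegdae')
  3 → (3, 'cegdae')
  4 → (6, 'dae')
  5 → (8, 'e')
  6 → (1, 'eccegdae')
  7 → (4, 'egdae')
  8 → (5, 'gdae')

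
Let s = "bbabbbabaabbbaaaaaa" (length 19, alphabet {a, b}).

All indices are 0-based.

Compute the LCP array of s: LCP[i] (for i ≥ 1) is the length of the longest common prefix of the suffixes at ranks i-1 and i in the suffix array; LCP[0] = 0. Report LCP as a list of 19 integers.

[0, 1, 2, 3, 4, 5, 2, 1, 2, 5, 0, 3, 2, 3, 1, 3, 4, 2, 4]

rank→(start, suffix):
  0 → (18, 'a')
  1 → (17, 'aa')
  2 → (16, 'aaa')
  3 → (15, 'aaaa')
  4 → (14, 'aaaaa')
  5 → (13, 'aaaaaa')
  6 → (8, 'aabbbaaaaaa')
  7 → (6, 'abaabbbaaaaaa')
  8 → (9, 'abbbaaaaaa')
  9 → (2, 'abbbabaabbbaaaaaa')
  10 → (12, 'baaaaaa')
  11 → (7, 'baabbbaaaaaa')
  12 → (5, 'babaabbbaaaaaa')
  13 → (1, 'babbbabaabbbaaaaaa')
  14 → (11, 'bbaaaaaa')
  15 → (4, 'bbabaabbbaaaaaa')
  16 → (0, 'bbabbbabaabbbaaaaaa')
  17 → (10, 'bbbaaaaaa')
  18 → (3, 'bbbabaabbbaaaaaa')

SA = [18, 17, 16, 15, 14, 13, 8, 6, 9, 2, 12, 7, 5, 1, 11, 4, 0, 10, 3]
[i] adj suffixes → lcp
  [1] 18/17 → 1 ('a')
  [2] 17/16 → 2 ('aa')
  [3] 16/15 → 3 ('aaa')
  [4] 15/14 → 4 ('aaaa')
  [5] 14/13 → 5 ('aaaaa')
  [6] 13/8 → 2 ('aa')
  [7] 8/6 → 1 ('a')
  [8] 6/9 → 2 ('ab')
  [9] 9/2 → 5 ('abbba')
  [10] 2/12 → 0 ('')
  [11] 12/7 → 3 ('baa')
  [12] 7/5 → 2 ('ba')
  [13] 5/1 → 3 ('bab')
  [14] 1/11 → 1 ('b')
  [15] 11/4 → 3 ('bba')
  [16] 4/0 → 4 ('bbab')
  [17] 0/10 → 2 ('bb')
  [18] 10/3 → 4 ('bbba')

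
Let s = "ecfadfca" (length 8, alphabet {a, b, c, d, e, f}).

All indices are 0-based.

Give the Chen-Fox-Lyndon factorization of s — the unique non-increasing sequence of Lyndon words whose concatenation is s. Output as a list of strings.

["e", "cf", "adfc", "a"]

emit factor 1: 'e' (i=0, period=1)
emit factor 2: 'cf' (i=1, period=2)
emit factor 3: 'adfc' (i=3, period=4)
emit factor 4: 'a' (i=7, period=1)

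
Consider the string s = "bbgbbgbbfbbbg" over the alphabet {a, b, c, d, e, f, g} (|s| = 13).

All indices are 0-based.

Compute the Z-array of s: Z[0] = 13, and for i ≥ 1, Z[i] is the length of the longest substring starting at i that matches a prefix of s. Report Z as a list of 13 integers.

[13, 1, 0, 5, 1, 0, 2, 1, 0, 2, 3, 1, 0]

Z[0]=13
i=1: i≥r, start 0; Z[1]=1 extend→box=[1,2)
i=2: i≥r, start 0; Z[2]=0
i=3: i≥r, start 0; Z[3]=5 extend→box=[3,8)
i=4: min(r-i=4, Z[1]=1)=1; Z[4]=1
i=5: min(r-i=3, Z[2]=0)=0; Z[5]=0
i=6: min(r-i=2, Z[3]=5)=2; Z[6]=2
i=7: min(r-i=1, Z[4]=1)=1; Z[7]=1
i=8: i≥r, start 0; Z[8]=0
i=9: i≥r, start 0; Z[9]=2 extend→box=[9,11)
i=10: min(r-i=1, Z[1]=1)=1; Z[10]=3 extend→box=[10,13)
i=11: min(r-i=2, Z[1]=1)=1; Z[11]=1
i=12: min(r-i=1, Z[2]=0)=0; Z[12]=0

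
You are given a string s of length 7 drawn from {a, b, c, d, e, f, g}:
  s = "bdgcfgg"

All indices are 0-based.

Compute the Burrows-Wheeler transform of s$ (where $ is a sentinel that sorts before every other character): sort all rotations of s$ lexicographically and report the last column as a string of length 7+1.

g$gbcgdf

rank  rotation  last
    0  $bdgcfgg  g
    1  bdgcfgg$  $
    2  cfgg$bdg  g
    3  dgcfgg$b  b
    4  fgg$bdgc  c
    5  g$bdgcfg  g
    6  gcfgg$bd  d
    7  gg$bdgcf  f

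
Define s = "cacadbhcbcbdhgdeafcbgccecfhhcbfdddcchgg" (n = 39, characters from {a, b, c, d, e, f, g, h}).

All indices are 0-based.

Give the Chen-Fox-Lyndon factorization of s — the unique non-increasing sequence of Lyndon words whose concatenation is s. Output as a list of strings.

emit factor 1: 'c' (i=0, period=1)
emit factor 2: 'acadbhcbcbdhgdeafcbgccecfhhcbfdddcchgg' (i=1, period=38)

["c", "acadbhcbcbdhgdeafcbgccecfhhcbfdddcchgg"]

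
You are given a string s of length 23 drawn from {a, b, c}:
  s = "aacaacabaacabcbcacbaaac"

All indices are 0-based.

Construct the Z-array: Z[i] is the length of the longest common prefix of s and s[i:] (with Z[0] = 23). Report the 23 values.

[23, 1, 0, 4, 1, 0, 1, 0, 4, 1, 0, 1, 0, 0, 0, 0, 1, 0, 0, 2, 3, 1, 0]

Z[0]=23
i=1: fresh scan; Z[1]=1 grow→box=[1,2)
i=2: fresh scan; Z[2]=0
i=3: fresh scan; Z[3]=4 grow→box=[3,7)
i=4: min(r-i=3, Z[1]=1)=1; Z[4]=1
i=5: min(r-i=2, Z[2]=0)=0; Z[5]=0
i=6: min(r-i=1, Z[3]=4)=1; Z[6]=1
i=7: fresh scan; Z[7]=0
i=8: fresh scan; Z[8]=4 grow→box=[8,12)
i=9: min(r-i=3, Z[1]=1)=1; Z[9]=1
i=10: min(r-i=2, Z[2]=0)=0; Z[10]=0
i=11: min(r-i=1, Z[3]=4)=1; Z[11]=1
i=12: fresh scan; Z[12]=0
i=13: fresh scan; Z[13]=0
i=14: fresh scan; Z[14]=0
i=15: fresh scan; Z[15]=0
i=16: fresh scan; Z[16]=1 grow→box=[16,17)
i=17: fresh scan; Z[17]=0
i=18: fresh scan; Z[18]=0
i=19: fresh scan; Z[19]=2 grow→box=[19,21)
i=20: min(r-i=1, Z[1]=1)=1; Z[20]=3 grow→box=[20,23)
i=21: min(r-i=2, Z[1]=1)=1; Z[21]=1
i=22: min(r-i=1, Z[2]=0)=0; Z[22]=0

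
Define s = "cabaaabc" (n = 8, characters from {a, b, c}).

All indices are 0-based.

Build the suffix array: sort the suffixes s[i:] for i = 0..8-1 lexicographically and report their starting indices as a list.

[3, 4, 1, 5, 2, 6, 7, 0]

sorted suffixes:
  #0 SA[0]=3  'aaabc'
  #1 SA[1]=4  'aabc'
  #2 SA[2]=1  'abaaabc'
  #3 SA[3]=5  'abc'
  #4 SA[4]=2  'baaabc'
  #5 SA[5]=6  'bc'
  #6 SA[6]=7  'c'
  #7 SA[7]=0  'cabaaabc'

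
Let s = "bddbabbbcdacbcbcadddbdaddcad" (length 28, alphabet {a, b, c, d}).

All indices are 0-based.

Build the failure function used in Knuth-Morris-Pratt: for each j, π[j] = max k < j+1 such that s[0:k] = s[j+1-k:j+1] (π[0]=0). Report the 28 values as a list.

[0, 0, 0, 1, 0, 1, 1, 1, 0, 0, 0, 0, 1, 0, 1, 0, 0, 0, 0, 0, 1, 2, 0, 0, 0, 0, 0, 0]

π[0] = 0
j=1 s[j]='d': π[1]=0 (border '')
j=2 s[j]='d': π[2]=0 (border '')
j=3 s[j]='b': π[3]=1 (border 'b')
j=4 s[j]='a': k: 1→0; π[4]=0 (border '')
j=5 s[j]='b': π[5]=1 (border 'b')
j=6 s[j]='b': k: 1→0; π[6]=1 (border 'b')
j=7 s[j]='b': k: 1→0; π[7]=1 (border 'b')
j=8 s[j]='c': k: 1→0; π[8]=0 (border '')
j=9 s[j]='d': π[9]=0 (border '')
j=10 s[j]='a': π[10]=0 (border '')
j=11 s[j]='c': π[11]=0 (border '')
j=12 s[j]='b': π[12]=1 (border 'b')
j=13 s[j]='c': k: 1→0; π[13]=0 (border '')
j=14 s[j]='b': π[14]=1 (border 'b')
j=15 s[j]='c': k: 1→0; π[15]=0 (border '')
j=16 s[j]='a': π[16]=0 (border '')
j=17 s[j]='d': π[17]=0 (border '')
j=18 s[j]='d': π[18]=0 (border '')
j=19 s[j]='d': π[19]=0 (border '')
j=20 s[j]='b': π[20]=1 (border 'b')
j=21 s[j]='d': π[21]=2 (border 'bd')
j=22 s[j]='a': k: 2→0; π[22]=0 (border '')
j=23 s[j]='d': π[23]=0 (border '')
j=24 s[j]='d': π[24]=0 (border '')
j=25 s[j]='c': π[25]=0 (border '')
j=26 s[j]='a': π[26]=0 (border '')
j=27 s[j]='d': π[27]=0 (border '')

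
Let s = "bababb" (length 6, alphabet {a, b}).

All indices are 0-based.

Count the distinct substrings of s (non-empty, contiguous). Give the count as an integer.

sorted suffixes:
  #0 SA[0]=1  'ababb'
  #1 SA[1]=3  'abb'
  #2 SA[2]=5  'b'
  #3 SA[3]=0  'bababb'
  #4 SA[4]=2  'babb'
  #5 SA[5]=4  'bb'

SA = [1, 3, 5, 0, 2, 4]
rank  pair      lcp
   1  s[1:],s[3:]  2  'ab'
   2  s[3:],s[5:]  0  ''
   3  s[5:],s[0:]  1  'b'
   4  s[0:],s[2:]  3  'bab'
   5  s[2:],s[4:]  1  'b'

n(n+1)/2 = 6·7/2 = 21
Σ LCP = 0 + 2 + 0 + 1 + 3 + 1 = 7
distinct = 21 − 7 = 14

14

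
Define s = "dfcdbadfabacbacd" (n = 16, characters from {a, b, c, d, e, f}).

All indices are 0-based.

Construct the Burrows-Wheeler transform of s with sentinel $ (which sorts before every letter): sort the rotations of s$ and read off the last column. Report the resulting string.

dfbbbacdaafcca$dd

rank  rotation           last
    0  $dfcdbadfabacbacd  d
    1  abacbacd$dfcdbadf  f
    2  acbacd$dfcdbadfab  b
    3  acd$dfcdbadfabacb  b
    4  adfabacbacd$dfcdb  b
    5  bacbacd$dfcdbadfa  a
    6  bacd$dfcdbadfabac  c
    7  badfabacbacd$dfcd  d
    8  cbacd$dfcdbadfaba  a
    9  cd$dfcdbadfabacba  a
   10  cdbadfabacbacd$df  f
   11  d$dfcdbadfabacbac  c
   12  dbadfabacbacd$dfc  c
   13  dfabacbacd$dfcdba  a
   14  dfcdbadfabacbacd$  $
   15  fabacbacd$dfcdbad  d
   16  fcdbadfabacbacd$d  d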